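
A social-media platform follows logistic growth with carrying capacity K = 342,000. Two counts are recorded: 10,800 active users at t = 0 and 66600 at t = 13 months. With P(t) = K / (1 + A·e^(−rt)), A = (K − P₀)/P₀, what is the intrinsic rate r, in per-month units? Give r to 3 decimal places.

r ≈ 0.154 per month

A = (342000 − 10800)/10800 = 30.66667
66600 = 342000/(1 + 30.66667·e^(−r·13)) → e^(−13r) = (5.13514 − 1)/30.66667 = 0.134841
r = −ln(0.134841)/13 = 2.00366/13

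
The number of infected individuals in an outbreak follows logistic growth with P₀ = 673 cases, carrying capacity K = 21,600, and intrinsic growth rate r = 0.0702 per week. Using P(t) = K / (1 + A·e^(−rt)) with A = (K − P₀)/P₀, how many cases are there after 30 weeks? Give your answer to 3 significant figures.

≈ 4,510 cases

A = (21600 − 673)/673 = 31.0951
P(30) = 21600 / (1 + 31.0951·e^(−0.0702·30)) = 21600 / (1 + 31.0951·0.121724)
= 21600 / 4.78502 ≈ 4514.09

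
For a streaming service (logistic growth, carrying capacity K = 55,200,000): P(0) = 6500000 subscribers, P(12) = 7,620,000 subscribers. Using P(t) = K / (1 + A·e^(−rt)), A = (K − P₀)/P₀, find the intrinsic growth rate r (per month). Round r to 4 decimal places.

A = (55200000 − 6500000)/6500000 = 7.49231
7620000 = 55200000/(1 + 7.49231·e^(−r·12)) → e^(−12r) = (7.24409 − 1)/7.49231 = 0.833401
r = −ln(0.833401)/12 = 0.18224/12

r ≈ 0.0152 per month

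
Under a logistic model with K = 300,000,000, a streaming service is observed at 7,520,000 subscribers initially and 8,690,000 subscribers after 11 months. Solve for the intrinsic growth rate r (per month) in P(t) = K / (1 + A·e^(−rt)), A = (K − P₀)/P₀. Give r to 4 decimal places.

A = (300000000 − 7520000)/7520000 = 38.89362
8690000 = 300000000/(1 + 38.89362·e^(−r·11)) → e^(−11r) = (34.52244 − 1)/38.89362 = 0.861901
r = −ln(0.861901)/11 = 0.14862/11

r ≈ 0.0135 per month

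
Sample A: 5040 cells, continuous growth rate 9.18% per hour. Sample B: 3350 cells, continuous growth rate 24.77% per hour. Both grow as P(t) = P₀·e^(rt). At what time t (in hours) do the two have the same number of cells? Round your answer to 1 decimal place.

t ≈ 2.6 hours

5040·e^(0.0918t) = 3350·e^(0.2477t)
5040/3350 = e^((0.2477 − 0.0918)t) → ln(1.50448) = 0.1559·t
t = 0.40845 / 0.1559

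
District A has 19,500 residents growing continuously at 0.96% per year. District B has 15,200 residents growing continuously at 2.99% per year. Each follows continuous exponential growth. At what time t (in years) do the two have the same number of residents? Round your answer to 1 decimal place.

t ≈ 12.3 years

19500·e^(0.0096t) = 15200·e^(0.0299t)
19500/15200 = e^((0.0299 − 0.0096)t) → ln(1.28289) = 0.0203·t
t = 0.24912 / 0.0203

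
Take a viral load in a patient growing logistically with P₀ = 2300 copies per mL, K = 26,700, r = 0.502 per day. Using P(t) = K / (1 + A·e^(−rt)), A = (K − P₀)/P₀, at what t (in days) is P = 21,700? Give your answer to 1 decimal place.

t ≈ 7.6 days

A = (26700 − 2300)/2300 = 10.6087
21700 = 26700/(1 + 10.6087·e^(−0.502t)) → 1 + 10.6087·e^(−0.502t) = 1.23041
e^(−0.502t) = 0.021719 → t = ln(46.04174)/0.502 = 3.82955/0.502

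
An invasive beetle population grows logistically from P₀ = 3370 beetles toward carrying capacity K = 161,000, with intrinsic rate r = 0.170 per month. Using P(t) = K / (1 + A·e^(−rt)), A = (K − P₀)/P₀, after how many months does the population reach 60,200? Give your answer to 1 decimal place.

t ≈ 19.6 months

A = (161000 − 3370)/3370 = 46.77448
60200 = 161000/(1 + 46.77448·e^(−0.17t)) → 1 + 46.77448·e^(−0.17t) = 2.67442
e^(−0.17t) = 0.035798 → t = ln(27.93476)/0.17 = 3.32987/0.17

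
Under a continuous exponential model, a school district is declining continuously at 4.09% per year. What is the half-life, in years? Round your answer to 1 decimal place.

half-life ≈ 16.9 years

half-life = ln(2) / |r| = 0.69315 / 0.0409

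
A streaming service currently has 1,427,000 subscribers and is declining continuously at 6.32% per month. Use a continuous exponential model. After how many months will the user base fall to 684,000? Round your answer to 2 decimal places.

684000 = 1427000 · e^(-0.0632·t)
t = ln(684000/1427000) / -0.0632 = ln(0.47933) / -0.0632 = -0.73537 / -0.0632

t ≈ 11.64 months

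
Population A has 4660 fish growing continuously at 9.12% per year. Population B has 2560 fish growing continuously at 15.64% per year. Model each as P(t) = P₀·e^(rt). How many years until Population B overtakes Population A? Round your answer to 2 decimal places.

t ≈ 9.19 years

4660·e^(0.0912t) = 2560·e^(0.1564t)
4660/2560 = e^((0.1564 − 0.0912)t) → ln(1.82031) = 0.0652·t
t = 0.59901 / 0.0652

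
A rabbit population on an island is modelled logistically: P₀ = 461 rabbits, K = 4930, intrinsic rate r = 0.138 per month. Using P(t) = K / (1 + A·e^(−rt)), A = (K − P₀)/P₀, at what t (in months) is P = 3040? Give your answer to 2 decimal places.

t ≈ 19.90 months

A = (4930 − 461)/461 = 9.69414
3040 = 4930/(1 + 9.69414·e^(−0.138t)) → 1 + 9.69414·e^(−0.138t) = 1.62171
e^(−0.138t) = 0.064133 → t = ln(15.5927)/0.138 = 2.7468/0.138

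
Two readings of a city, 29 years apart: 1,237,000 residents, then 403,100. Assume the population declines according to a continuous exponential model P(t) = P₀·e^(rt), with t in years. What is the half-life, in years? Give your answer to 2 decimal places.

half-life ≈ 17.93 years

r = ln(403100/1237000) / 29 = ln(0.32587) / 29 ≈ -0.038664 per year
half-life = ln 2 / |r| = 0.69315 / 0.038664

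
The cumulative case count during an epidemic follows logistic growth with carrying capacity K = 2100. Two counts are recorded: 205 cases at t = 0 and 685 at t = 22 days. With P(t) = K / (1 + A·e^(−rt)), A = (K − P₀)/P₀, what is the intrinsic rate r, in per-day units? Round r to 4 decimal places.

r ≈ 0.0681 per day

A = (2100 − 205)/205 = 9.2439
685 = 2100/(1 + 9.2439·e^(−r·22)) → e^(−22r) = (3.06569 − 1)/9.2439 = 0.223466
r = −ln(0.223466)/22 = 1.4985/22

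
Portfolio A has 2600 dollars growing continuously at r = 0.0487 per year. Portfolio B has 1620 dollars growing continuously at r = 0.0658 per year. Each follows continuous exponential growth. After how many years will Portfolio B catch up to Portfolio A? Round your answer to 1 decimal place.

t ≈ 27.7 years

2600·e^(0.0487t) = 1620·e^(0.0658t)
2600/1620 = e^((0.0658 − 0.0487)t) → ln(1.60494) = 0.0171·t
t = 0.47309 / 0.0171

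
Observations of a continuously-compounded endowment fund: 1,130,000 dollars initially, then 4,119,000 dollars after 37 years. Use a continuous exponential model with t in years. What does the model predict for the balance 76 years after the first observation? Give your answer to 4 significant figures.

r = ln(4119000/1130000) / 37 ≈ 0.034957 per year
P(76) = 1130000 · e^(0.034957·76) = 1130000 · 14.24917 ≈ 16101562.57

≈ 16,100,000 dollars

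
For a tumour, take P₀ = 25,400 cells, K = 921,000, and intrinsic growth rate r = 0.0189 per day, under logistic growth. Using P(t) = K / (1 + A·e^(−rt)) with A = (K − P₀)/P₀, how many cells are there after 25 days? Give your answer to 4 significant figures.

A = (921000 − 25400)/25400 = 35.25984
P(25) = 921000 / (1 + 35.25984·e^(−0.0189·25)) = 921000 / (1 + 35.25984·0.623442)
= 921000 / 22.98246 ≈ 40074.04

≈ 40,070 cells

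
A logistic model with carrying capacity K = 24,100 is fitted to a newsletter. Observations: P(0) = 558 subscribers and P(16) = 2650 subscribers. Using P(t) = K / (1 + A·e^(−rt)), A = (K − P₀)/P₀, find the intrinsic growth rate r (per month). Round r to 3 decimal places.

A = (24100 − 558)/558 = 42.18996
2650 = 24100/(1 + 42.18996·e^(−r·16)) → e^(−16r) = (9.09434 − 1)/42.18996 = 0.191855
r = −ln(0.191855)/16 = 1.65102/16

r ≈ 0.103 per month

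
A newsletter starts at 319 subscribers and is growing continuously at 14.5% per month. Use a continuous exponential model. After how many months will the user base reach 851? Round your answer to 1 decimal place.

t ≈ 6.8 months

851 = 319 · e^(0.145·t)
t = ln(851/319) / 0.145 = ln(2.66771) / 0.145 = 0.98122 / 0.145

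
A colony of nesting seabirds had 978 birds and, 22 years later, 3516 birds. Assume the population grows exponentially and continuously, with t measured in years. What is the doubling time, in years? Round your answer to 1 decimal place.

r = ln(3516/978) / 22 = ln(3.59509) / 22 ≈ 0.058162 per year
doubling time = ln 2 / |r| = 0.69315 / 0.058162

doubling time ≈ 11.9 years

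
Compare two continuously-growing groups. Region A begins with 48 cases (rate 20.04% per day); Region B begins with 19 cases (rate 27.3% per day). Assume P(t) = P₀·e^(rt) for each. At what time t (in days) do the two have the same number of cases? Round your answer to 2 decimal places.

t ≈ 12.77 days

48·e^(0.2004t) = 19·e^(0.273t)
48/19 = e^((0.273 − 0.2004)t) → ln(2.52632) = 0.0726·t
t = 0.92676 / 0.0726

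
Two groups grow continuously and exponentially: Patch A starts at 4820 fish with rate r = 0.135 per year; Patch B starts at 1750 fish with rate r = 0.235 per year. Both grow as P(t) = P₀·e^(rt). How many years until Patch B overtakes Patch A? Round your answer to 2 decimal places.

t ≈ 10.13 years

4820·e^(0.135t) = 1750·e^(0.235t)
4820/1750 = e^((0.235 − 0.135)t) → ln(2.75429) = 0.1·t
t = 1.01316 / 0.1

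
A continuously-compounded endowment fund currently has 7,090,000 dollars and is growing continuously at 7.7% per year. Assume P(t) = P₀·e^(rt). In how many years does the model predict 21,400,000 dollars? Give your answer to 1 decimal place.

21400000 = 7090000 · e^(0.077·t)
t = ln(21400000/7090000) / 0.077 = ln(3.01834) / 0.077 = 1.10471 / 0.077

t ≈ 14.3 years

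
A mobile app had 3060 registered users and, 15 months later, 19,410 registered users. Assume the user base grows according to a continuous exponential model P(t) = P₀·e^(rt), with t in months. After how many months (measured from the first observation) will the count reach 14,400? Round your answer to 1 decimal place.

r = ln(19410/3060) / 15 ≈ 0.123158 per month
t = ln(14400/3060) / r = 1.54881 / 0.123158 ≈ 12.576

t ≈ 12.6 months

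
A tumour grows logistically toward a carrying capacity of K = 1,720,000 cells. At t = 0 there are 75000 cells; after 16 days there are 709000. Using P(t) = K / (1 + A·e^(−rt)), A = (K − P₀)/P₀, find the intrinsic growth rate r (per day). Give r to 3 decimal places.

r ≈ 0.171 per day

A = (1720000 − 75000)/75000 = 21.93333
709000 = 1720000/(1 + 21.93333·e^(−r·16)) → e^(−16r) = (2.42595 − 1)/21.93333 = 0.065013
r = −ln(0.065013)/16 = 2.73317/16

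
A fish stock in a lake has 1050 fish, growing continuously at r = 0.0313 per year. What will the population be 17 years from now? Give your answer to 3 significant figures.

P(17) = 1050 · e^(0.0313·17) = 1050 · e^(0.5321)
= 1050 · 1.7025 ≈ 1787.63

≈ 1,790 fish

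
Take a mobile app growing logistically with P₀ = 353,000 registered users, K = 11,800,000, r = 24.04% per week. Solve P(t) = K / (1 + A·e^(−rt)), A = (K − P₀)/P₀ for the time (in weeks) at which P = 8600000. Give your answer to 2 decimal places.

A = (11800000 − 353000)/353000 = 32.42776
8600000 = 11800000/(1 + 32.42776·e^(−0.2404t)) → 1 + 32.42776·e^(−0.2404t) = 1.37209
e^(−0.2404t) = 0.011475 → t = ln(87.14961)/0.2404 = 4.46763/0.2404

t ≈ 18.58 weeks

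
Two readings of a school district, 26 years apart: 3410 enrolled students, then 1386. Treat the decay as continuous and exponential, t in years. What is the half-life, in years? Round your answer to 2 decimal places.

half-life ≈ 20.02 years

r = ln(1386/3410) / 26 = ln(0.40645) / 26 ≈ -0.034627 per year
half-life = ln 2 / |r| = 0.69315 / 0.034627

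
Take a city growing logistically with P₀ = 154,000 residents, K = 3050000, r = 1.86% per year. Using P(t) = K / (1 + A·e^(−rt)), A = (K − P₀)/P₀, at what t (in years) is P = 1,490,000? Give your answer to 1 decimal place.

t ≈ 155.3 years

A = (3050000 − 154000)/154000 = 18.80519
1490000 = 3050000/(1 + 18.80519·e^(−0.0186t)) → 1 + 18.80519·e^(−0.0186t) = 2.04698
e^(−0.0186t) = 0.055675 → t = ln(17.96137)/0.0186 = 2.88822/0.0186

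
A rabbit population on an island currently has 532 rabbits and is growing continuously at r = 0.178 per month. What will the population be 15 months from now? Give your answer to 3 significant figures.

≈ 7,680 rabbits

P(15) = 532 · e^(0.178·15) = 532 · e^(2.67)
= 532 · 14.43997 ≈ 7682.06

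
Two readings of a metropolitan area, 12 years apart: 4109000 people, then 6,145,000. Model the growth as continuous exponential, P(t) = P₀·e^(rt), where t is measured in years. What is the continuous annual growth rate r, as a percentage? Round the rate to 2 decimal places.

r ≈ 3.35% per year

6145000 = 4109000 · e^(r·12)
e^(12r) = 6145000/4109000 = 1.4955
r = ln(1.4955) / 12 = 0.40246 / 12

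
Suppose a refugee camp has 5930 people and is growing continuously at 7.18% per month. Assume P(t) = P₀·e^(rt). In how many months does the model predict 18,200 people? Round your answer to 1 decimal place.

t ≈ 15.6 months

18200 = 5930 · e^(0.0718·t)
t = ln(18200/5930) / 0.0718 = ln(3.06914) / 0.0718 = 1.1214 / 0.0718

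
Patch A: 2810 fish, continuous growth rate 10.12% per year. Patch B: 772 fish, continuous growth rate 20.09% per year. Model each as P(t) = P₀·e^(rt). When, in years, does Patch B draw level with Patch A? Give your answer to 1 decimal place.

2810·e^(0.1012t) = 772·e^(0.2009t)
2810/772 = e^((0.2009 − 0.1012)t) → ln(3.6399) = 0.0997·t
t = 1.29196 / 0.0997

t ≈ 13.0 years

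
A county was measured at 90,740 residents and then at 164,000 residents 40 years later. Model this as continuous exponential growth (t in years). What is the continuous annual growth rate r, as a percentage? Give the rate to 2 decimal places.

r ≈ 1.48% per year

164000 = 90740 · e^(r·40)
e^(40r) = 164000/90740 = 1.80736
r = ln(1.80736) / 40 = 0.59187 / 40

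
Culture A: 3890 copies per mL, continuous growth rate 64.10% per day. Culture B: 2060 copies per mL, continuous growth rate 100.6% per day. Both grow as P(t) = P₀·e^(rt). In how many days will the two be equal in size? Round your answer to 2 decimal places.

t ≈ 1.74 days

3890·e^(0.641t) = 2060·e^(1.006t)
3890/2060 = e^((1.006 − 0.641)t) → ln(1.88835) = 0.365·t
t = 0.6357 / 0.365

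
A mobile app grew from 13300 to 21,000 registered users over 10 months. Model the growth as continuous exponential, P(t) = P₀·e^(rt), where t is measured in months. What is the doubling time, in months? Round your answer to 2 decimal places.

r = ln(21000/13300) / 10 = ln(1.57895) / 10 ≈ 0.045676 per month
doubling time = ln 2 / |r| = 0.69315 / 0.045676

doubling time ≈ 15.18 months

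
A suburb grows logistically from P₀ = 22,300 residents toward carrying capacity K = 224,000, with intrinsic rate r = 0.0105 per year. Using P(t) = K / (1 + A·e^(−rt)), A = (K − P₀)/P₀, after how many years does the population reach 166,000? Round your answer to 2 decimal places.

A = (224000 − 22300)/22300 = 9.04484
166000 = 224000/(1 + 9.04484·e^(−0.0105t)) → 1 + 9.04484·e^(−0.0105t) = 1.3494
e^(−0.0105t) = 0.038629 → t = ln(25.88696)/0.0105 = 3.25374/0.0105

t ≈ 309.88 years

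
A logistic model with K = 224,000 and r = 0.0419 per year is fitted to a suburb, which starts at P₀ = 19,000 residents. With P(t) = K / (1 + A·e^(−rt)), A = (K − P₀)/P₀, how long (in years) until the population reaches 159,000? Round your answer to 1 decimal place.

t ≈ 78.1 years

A = (224000 − 19000)/19000 = 10.78947
159000 = 224000/(1 + 10.78947·e^(−0.0419t)) → 1 + 10.78947·e^(−0.0419t) = 1.40881
e^(−0.0419t) = 0.037889 → t = ln(26.39271)/0.0419 = 3.27309/0.0419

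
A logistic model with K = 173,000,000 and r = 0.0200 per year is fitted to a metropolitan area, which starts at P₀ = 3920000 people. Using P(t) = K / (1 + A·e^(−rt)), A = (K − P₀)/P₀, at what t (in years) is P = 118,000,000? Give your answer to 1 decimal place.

t ≈ 226.4 years

A = (173000000 − 3920000)/3920000 = 43.13265
118000000 = 173000000/(1 + 43.13265·e^(−0.02t)) → 1 + 43.13265·e^(−0.02t) = 1.4661
e^(−0.02t) = 0.010806 → t = ln(92.53915)/0.02 = 4.52763/0.02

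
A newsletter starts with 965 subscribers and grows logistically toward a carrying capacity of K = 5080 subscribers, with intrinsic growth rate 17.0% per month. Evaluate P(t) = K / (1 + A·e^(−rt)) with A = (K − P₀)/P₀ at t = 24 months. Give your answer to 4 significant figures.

A = (5080 − 965)/965 = 4.26425
P(24) = 5080 / (1 + 4.26425·e^(−0.17·24)) = 5080 / (1 + 4.26425·0.016907)
= 5080 / 1.0721 ≈ 4738.37

≈ 4,738 subscribers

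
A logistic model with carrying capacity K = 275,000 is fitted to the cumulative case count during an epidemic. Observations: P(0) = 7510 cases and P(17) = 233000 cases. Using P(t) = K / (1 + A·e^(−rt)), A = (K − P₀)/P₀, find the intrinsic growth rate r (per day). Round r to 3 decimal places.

r ≈ 0.311 per day

A = (275000 − 7510)/7510 = 35.61784
233000 = 275000/(1 + 35.61784·e^(−r·17)) → e^(−17r) = (1.18026 − 1)/35.61784 = 0.005061
r = −ln(0.005061)/17 = 5.28622/17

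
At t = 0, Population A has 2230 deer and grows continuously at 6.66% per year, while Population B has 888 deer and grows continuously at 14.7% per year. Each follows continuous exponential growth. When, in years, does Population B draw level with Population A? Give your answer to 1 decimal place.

2230·e^(0.0666t) = 888·e^(0.147t)
2230/888 = e^((0.147 − 0.0666)t) → ln(2.51126) = 0.0804·t
t = 0.92079 / 0.0804

t ≈ 11.5 years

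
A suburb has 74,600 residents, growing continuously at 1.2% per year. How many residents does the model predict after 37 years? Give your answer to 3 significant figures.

P(37) = 74600 · e^(0.012·37) = 74600 · e^(0.444)
= 74600 · 1.55893 ≈ 116296.21

≈ 116,000 residents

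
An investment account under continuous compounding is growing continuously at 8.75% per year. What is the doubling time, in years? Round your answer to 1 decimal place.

doubling time = ln(2) / |r| = 0.69315 / 0.0875

doubling time ≈ 7.9 years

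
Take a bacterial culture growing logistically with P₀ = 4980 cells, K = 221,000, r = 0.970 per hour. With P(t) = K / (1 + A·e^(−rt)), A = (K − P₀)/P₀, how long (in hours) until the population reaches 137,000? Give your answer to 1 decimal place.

t ≈ 4.4 hours

A = (221000 − 4980)/4980 = 43.37751
137000 = 221000/(1 + 43.37751·e^(−0.97t)) → 1 + 43.37751·e^(−0.97t) = 1.61314
e^(−0.97t) = 0.014135 → t = ln(70.74665)/0.97 = 4.25911/0.97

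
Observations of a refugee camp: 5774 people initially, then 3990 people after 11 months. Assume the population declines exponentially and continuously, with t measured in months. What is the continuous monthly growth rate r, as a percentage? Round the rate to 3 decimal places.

3990 = 5774 · e^(r·11)
e^(11r) = 3990/5774 = 0.69103
r = ln(0.69103) / 11 = -0.36957 / 11

r ≈ -3.360% per month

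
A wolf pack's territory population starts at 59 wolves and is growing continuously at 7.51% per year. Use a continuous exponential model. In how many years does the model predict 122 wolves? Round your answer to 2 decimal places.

t ≈ 9.67 years

122 = 59 · e^(0.0751·t)
t = ln(122/59) / 0.0751 = ln(2.0678) / 0.0751 = 0.72648 / 0.0751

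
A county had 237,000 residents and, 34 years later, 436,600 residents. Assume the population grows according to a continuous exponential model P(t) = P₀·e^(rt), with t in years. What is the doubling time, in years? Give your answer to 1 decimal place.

r = ln(436600/237000) / 34 = ln(1.84219) / 34 ≈ 0.017969 per year
doubling time = ln 2 / |r| = 0.69315 / 0.017969

doubling time ≈ 38.6 years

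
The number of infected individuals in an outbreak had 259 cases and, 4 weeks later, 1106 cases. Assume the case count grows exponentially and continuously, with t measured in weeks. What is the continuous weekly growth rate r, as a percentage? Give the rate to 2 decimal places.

1106 = 259 · e^(r·4)
e^(4r) = 1106/259 = 4.27027
r = ln(4.27027) / 4 = 1.45168 / 4

r ≈ 36.29% per week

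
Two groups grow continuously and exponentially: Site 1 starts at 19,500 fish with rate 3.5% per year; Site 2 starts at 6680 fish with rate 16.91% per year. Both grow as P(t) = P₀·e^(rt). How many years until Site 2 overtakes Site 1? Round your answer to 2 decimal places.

19500·e^(0.035t) = 6680·e^(0.1691t)
19500/6680 = e^((0.1691 − 0.035)t) → ln(2.91916) = 0.1341·t
t = 1.0713 / 0.1341

t ≈ 7.99 years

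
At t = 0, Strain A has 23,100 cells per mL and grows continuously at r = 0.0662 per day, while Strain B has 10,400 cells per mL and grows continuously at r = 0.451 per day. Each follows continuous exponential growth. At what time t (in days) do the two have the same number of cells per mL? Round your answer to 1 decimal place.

t ≈ 2.1 days

23100·e^(0.0662t) = 10400·e^(0.451t)
23100/10400 = e^((0.451 − 0.0662)t) → ln(2.22115) = 0.3848·t
t = 0.79803 / 0.3848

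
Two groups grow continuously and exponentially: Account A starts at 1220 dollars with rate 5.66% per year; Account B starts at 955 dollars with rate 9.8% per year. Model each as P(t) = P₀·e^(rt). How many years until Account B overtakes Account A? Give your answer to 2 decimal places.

t ≈ 5.92 years

1220·e^(0.0566t) = 955·e^(0.098t)
1220/955 = e^((0.098 − 0.0566)t) → ln(1.27749) = 0.0414·t
t = 0.24489 / 0.0414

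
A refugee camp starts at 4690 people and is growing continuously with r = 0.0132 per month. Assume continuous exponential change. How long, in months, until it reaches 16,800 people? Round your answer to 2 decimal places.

16800 = 4690 · e^(0.0132·t)
t = ln(16800/4690) / 0.0132 = ln(3.58209) / 0.0132 = 1.27595 / 0.0132

t ≈ 96.66 months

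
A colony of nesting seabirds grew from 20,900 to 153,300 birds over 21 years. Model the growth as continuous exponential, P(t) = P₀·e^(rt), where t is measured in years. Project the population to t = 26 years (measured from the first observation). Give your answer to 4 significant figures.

r = ln(153300/20900) / 21 ≈ 0.094888 per year
P(26) = 20900 · e^(0.094888·26) = 20900 · 11.78806 ≈ 246370.55

≈ 246,400 birds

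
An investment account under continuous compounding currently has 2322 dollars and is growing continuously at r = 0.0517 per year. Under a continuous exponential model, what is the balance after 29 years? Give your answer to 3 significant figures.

P(29) = 2322 · e^(0.0517·29) = 2322 · e^(1.4993)
= 2322 · 4.47855 ≈ 10399.2

≈ 10,400 dollars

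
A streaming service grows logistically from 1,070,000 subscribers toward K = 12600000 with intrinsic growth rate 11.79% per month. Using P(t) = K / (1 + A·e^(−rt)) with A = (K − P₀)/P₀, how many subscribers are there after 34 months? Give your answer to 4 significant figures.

≈ 10,540,000 subscribers

A = (12600000 − 1070000)/1070000 = 10.7757
P(34) = 12600000 / (1 + 10.7757·e^(−0.1179·34)) = 12600000 / (1 + 10.7757·0.018159)
= 12600000 / 1.19567 ≈ 10537991.25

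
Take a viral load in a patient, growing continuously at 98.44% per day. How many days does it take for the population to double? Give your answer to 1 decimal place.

doubling time = ln(2) / |r| = 0.69315 / 0.9844

doubling time ≈ 0.7 days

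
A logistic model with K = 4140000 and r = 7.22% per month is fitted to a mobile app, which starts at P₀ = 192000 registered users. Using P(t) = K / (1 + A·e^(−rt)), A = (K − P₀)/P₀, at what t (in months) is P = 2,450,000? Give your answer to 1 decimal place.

t ≈ 47.0 months

A = (4140000 − 192000)/192000 = 20.5625
2450000 = 4140000/(1 + 20.5625·e^(−0.0722t)) → 1 + 20.5625·e^(−0.0722t) = 1.6898
e^(−0.0722t) = 0.033546 → t = ln(29.80954)/0.0722 = 3.39483/0.0722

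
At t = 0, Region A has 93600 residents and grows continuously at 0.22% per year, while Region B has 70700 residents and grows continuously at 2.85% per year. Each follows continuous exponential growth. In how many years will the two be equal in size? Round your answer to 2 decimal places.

93600·e^(0.0022t) = 70700·e^(0.0285t)
93600/70700 = e^((0.0285 − 0.0022)t) → ln(1.3239) = 0.0263·t
t = 0.28058 / 0.0263

t ≈ 10.67 years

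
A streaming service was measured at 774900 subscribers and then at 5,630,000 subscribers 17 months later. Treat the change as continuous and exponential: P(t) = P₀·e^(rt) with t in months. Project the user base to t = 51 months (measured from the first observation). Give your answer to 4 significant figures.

≈ 297,200,000 subscribers

r = ln(5630000/774900) / 17 ≈ 0.116655 per month
P(51) = 774900 · e^(0.116655·51) = 774900 · 383.52016 ≈ 297189774.72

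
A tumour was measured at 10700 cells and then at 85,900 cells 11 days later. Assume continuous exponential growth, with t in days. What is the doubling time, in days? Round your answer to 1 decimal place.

r = ln(85900/10700) / 11 = ln(8.02804) / 11 ≈ 0.189358 per day
doubling time = ln 2 / |r| = 0.69315 / 0.189358

doubling time ≈ 3.7 days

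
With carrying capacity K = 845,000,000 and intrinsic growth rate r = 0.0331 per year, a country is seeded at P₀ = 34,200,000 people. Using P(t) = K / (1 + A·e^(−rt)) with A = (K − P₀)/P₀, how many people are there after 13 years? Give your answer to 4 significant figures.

≈ 51,470,000 people

A = (845000000 − 34200000)/34200000 = 23.7076
P(13) = 845000000 / (1 + 23.7076·e^(−0.0331·13)) = 845000000 / (1 + 23.7076·0.650314)
= 845000000 / 16.41739 ≈ 51469829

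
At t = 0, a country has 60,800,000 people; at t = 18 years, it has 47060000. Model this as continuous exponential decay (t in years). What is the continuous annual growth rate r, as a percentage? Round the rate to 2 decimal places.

47060000 = 60800000 · e^(r·18)
e^(18r) = 47060000/60800000 = 0.77401
r = ln(0.77401) / 18 = -0.25617 / 18

r ≈ -1.42% per year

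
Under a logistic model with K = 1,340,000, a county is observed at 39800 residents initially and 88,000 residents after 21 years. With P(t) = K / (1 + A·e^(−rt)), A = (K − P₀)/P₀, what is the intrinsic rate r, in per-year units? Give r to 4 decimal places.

A = (1340000 − 39800)/39800 = 32.66834
88000 = 1340000/(1 + 32.66834·e^(−r·21)) → e^(−21r) = (15.22727 − 1)/32.66834 = 0.435506
r = −ln(0.435506)/21 = 0.83125/21

r ≈ 0.0396 per year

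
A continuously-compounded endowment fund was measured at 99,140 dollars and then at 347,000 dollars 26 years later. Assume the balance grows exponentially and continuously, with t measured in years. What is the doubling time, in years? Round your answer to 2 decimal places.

r = ln(347000/99140) / 26 = ln(3.5001) / 26 ≈ 0.048184 per year
doubling time = ln 2 / |r| = 0.69315 / 0.048184

doubling time ≈ 14.39 years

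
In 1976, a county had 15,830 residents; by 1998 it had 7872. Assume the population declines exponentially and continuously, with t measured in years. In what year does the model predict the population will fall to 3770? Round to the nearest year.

year 2021

r = ln(7872/15830) / 22 = -0.69859/22 ≈ -0.031754 per year
t = ln(3770/15830) / r = -1.43483/-0.031754 ≈ 45.19 years after 1976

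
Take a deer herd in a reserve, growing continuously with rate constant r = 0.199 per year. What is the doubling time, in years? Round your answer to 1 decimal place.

doubling time ≈ 3.5 years

doubling time = ln(2) / |r| = 0.69315 / 0.199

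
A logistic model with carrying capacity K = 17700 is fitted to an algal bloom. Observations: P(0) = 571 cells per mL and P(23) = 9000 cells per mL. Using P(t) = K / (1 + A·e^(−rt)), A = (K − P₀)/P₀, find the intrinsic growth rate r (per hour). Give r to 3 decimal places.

A = (17700 − 571)/571 = 29.99825
9000 = 17700/(1 + 29.99825·e^(−r·23)) → e^(−23r) = (1.96667 − 1)/29.99825 = 0.032224
r = −ln(0.032224)/23 = 3.43504/23

r ≈ 0.149 per hour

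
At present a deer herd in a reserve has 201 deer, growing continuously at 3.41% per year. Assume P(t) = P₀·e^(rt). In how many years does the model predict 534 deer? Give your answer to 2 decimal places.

t ≈ 28.65 years

534 = 201 · e^(0.0341·t)
t = ln(534/201) / 0.0341 = ln(2.65672) / 0.0341 = 0.97709 / 0.0341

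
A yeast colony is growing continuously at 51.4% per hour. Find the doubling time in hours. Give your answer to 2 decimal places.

doubling time = ln(2) / |r| = 0.69315 / 0.514

doubling time ≈ 1.35 hours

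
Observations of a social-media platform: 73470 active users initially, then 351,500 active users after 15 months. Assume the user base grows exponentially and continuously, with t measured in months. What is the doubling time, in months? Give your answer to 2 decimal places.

doubling time ≈ 6.64 months

r = ln(351500/73470) / 15 = ln(4.78427) / 15 ≈ 0.104356 per month
doubling time = ln 2 / |r| = 0.69315 / 0.104356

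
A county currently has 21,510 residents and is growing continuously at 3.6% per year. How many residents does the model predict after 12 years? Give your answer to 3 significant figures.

P(12) = 21510 · e^(0.036·12) = 21510 · e^(0.432)
= 21510 · 1.54034 ≈ 33132.61

≈ 33,100 residents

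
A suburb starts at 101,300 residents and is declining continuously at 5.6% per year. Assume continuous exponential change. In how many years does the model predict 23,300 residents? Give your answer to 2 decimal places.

t ≈ 26.24 years

23300 = 101300 · e^(-0.056·t)
t = ln(23300/101300) / -0.056 = ln(0.23001) / -0.056 = -1.46963 / -0.056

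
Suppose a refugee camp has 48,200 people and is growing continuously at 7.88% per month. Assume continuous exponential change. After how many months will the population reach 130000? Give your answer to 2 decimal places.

t ≈ 12.59 months

130000 = 48200 · e^(0.0788·t)
t = ln(130000/48200) / 0.0788 = ln(2.6971) / 0.0788 = 0.99218 / 0.0788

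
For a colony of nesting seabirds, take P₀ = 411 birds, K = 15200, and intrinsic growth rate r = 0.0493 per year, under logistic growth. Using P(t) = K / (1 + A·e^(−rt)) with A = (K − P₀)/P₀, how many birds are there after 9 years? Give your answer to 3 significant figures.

A = (15200 − 411)/411 = 35.98297
P(9) = 15200 / (1 + 35.98297·e^(−0.0493·9)) = 15200 / (1 + 35.98297·0.641658)
= 15200 / 24.08876 ≈ 631

≈ 631 birds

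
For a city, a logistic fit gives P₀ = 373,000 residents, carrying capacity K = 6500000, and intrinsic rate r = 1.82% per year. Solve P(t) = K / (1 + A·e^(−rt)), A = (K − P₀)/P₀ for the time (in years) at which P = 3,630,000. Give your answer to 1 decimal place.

A = (6500000 − 373000)/373000 = 16.42627
3630000 = 6500000/(1 + 16.42627·e^(−0.0182t)) → 1 + 16.42627·e^(−0.0182t) = 1.79063
e^(−0.0182t) = 0.048132 → t = ln(20.77609)/0.0182 = 3.0338/0.0182

t ≈ 166.7 years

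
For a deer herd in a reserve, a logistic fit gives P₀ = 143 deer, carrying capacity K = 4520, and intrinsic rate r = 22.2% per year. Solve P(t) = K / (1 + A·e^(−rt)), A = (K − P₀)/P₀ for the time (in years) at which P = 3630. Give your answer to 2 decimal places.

t ≈ 21.74 years

A = (4520 − 143)/143 = 30.60839
3630 = 4520/(1 + 30.60839·e^(−0.222t)) → 1 + 30.60839·e^(−0.222t) = 1.24518
e^(−0.222t) = 0.00801 → t = ln(124.84097)/0.222 = 4.82704/0.222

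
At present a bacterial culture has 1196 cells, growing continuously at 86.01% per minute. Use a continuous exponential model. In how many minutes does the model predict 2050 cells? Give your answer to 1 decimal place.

2050 = 1196 · e^(0.8601·t)
t = ln(2050/1196) / 0.8601 = ln(1.71405) / 0.8601 = 0.53886 / 0.8601

t ≈ 0.6 minutes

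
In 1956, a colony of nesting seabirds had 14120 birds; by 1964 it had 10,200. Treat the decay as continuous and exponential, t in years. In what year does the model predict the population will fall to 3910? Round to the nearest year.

year 1988

r = ln(10200/14120) / 8 = -0.3252/8 ≈ -0.040651 per year
t = ln(3910/14120) / r = -1.28405/-0.040651 ≈ 31.59 years after 1956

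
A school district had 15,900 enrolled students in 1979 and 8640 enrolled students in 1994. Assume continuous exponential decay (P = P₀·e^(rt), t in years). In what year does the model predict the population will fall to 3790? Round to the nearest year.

year 2014

r = ln(8640/15900) / 15 = -0.60992/15 ≈ -0.040661 per year
t = ln(3790/15900) / r = -1.43395/-0.040661 ≈ 35.27 years after 1979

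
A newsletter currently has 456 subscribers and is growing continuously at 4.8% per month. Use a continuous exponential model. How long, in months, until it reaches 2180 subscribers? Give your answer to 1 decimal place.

2180 = 456 · e^(0.048·t)
t = ln(2180/456) / 0.048 = ln(4.7807) / 0.048 = 1.56459 / 0.048

t ≈ 32.6 months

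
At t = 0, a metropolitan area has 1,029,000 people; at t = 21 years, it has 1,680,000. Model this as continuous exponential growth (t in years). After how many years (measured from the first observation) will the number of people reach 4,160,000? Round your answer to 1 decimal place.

t ≈ 59.8 years

r = ln(1680000/1029000) / 21 ≈ 0.023343 per year
t = ln(4160000/1029000) / r = 1.39693 / 0.023343 ≈ 59.843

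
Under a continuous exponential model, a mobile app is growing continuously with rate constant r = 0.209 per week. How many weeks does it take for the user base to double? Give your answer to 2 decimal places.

doubling time ≈ 3.32 weeks

doubling time = ln(2) / |r| = 0.69315 / 0.209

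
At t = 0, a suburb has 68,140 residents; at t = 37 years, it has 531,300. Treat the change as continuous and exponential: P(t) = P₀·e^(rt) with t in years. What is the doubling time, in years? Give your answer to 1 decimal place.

r = ln(531300/68140) / 37 = ln(7.79718) / 37 ≈ 0.055507 per year
doubling time = ln 2 / |r| = 0.69315 / 0.055507

doubling time ≈ 12.5 years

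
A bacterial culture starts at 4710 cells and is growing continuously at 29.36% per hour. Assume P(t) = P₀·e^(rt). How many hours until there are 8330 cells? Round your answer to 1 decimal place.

t ≈ 1.9 hours

8330 = 4710 · e^(0.2936·t)
t = ln(8330/4710) / 0.2936 = ln(1.76858) / 0.2936 = 0.57018 / 0.2936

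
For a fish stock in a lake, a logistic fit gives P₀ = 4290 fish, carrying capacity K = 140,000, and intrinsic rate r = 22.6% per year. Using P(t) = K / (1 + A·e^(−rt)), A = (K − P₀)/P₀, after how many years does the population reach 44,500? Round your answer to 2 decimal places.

t ≈ 11.91 years

A = (140000 − 4290)/4290 = 31.63403
44500 = 140000/(1 + 31.63403·e^(−0.226t)) → 1 + 31.63403·e^(−0.226t) = 3.14607
e^(−0.226t) = 0.06784 → t = ln(14.74047)/0.226 = 2.6906/0.226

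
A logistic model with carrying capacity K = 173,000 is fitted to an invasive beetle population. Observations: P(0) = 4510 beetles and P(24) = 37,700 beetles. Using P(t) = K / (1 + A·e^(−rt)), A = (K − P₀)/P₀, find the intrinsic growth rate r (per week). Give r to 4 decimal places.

r ≈ 0.0976 per week

A = (173000 − 4510)/4510 = 37.3592
37700 = 173000/(1 + 37.3592·e^(−r·24)) → e^(−24r) = (4.58886 − 1)/37.3592 = 0.096064
r = −ln(0.096064)/24 = 2.34274/24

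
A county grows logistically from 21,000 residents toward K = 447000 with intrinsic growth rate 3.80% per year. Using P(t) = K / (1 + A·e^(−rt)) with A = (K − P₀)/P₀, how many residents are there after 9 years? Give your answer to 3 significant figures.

A = (447000 − 21000)/21000 = 20.28571
P(9) = 447000 / (1 + 20.28571·e^(−0.038·9)) = 447000 / (1 + 20.28571·0.710348)
= 447000 / 15.40992 ≈ 29007.29

≈ 29,000 residents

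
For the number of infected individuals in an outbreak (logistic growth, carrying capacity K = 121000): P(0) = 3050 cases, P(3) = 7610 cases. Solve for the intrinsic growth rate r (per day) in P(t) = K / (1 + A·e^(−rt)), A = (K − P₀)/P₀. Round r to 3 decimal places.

A = (121000 − 3050)/3050 = 38.67213
7610 = 121000/(1 + 38.67213·e^(−r·3)) → e^(−3r) = (15.90013 − 1)/38.67213 = 0.385294
r = −ln(0.385294)/3 = 0.95375/3

r ≈ 0.318 per day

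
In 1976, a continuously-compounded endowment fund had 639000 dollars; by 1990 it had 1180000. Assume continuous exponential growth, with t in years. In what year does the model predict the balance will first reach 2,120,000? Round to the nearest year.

year 2003

r = ln(1180000/639000) / 14 = 0.61337/14 ≈ 0.043812 per year
t = ln(2120000/639000) / r = 1.19927/0.043812 ≈ 27.37 years after 1976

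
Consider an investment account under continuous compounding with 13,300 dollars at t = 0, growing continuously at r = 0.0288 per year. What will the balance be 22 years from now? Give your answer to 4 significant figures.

P(22) = 13300 · e^(0.0288·22) = 13300 · e^(0.6336)
= 13300 · 1.88438 ≈ 25062.28

≈ 25,060 dollars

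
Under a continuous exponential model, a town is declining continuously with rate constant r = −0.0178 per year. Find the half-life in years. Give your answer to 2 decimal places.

half-life ≈ 38.94 years

half-life = ln(2) / |r| = 0.69315 / 0.0178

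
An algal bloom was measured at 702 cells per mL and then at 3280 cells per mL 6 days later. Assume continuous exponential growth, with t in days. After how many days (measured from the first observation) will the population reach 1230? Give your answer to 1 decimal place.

t ≈ 2.2 days

r = ln(3280/702) / 6 ≈ 0.256944 per day
t = ln(1230/702) / r = 0.56084 / 0.256944 ≈ 2.183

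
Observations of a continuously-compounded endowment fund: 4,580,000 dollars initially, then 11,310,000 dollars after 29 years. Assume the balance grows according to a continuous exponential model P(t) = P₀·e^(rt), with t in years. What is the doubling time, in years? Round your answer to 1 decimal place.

r = ln(11310000/4580000) / 29 = ln(2.46943) / 29 ≈ 0.031172 per year
doubling time = ln 2 / |r| = 0.69315 / 0.031172

doubling time ≈ 22.2 years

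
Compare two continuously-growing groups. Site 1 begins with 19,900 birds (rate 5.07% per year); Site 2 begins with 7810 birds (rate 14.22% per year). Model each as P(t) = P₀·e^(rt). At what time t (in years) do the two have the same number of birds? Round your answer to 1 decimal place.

t ≈ 10.2 years

19900·e^(0.0507t) = 7810·e^(0.1422t)
19900/7810 = e^((0.1422 − 0.0507)t) → ln(2.54802) = 0.0915·t
t = 0.93531 / 0.0915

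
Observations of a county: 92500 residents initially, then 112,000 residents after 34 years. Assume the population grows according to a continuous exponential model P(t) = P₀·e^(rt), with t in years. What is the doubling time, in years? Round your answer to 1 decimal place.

r = ln(112000/92500) / 34 = ln(1.21081) / 34 ≈ 0.005626 per year
doubling time = ln 2 / |r| = 0.69315 / 0.005626

doubling time ≈ 123.2 years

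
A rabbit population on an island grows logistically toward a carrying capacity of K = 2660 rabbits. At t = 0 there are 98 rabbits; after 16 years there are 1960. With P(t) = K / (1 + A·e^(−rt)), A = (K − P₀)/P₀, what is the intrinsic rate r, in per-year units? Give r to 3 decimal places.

A = (2660 − 98)/98 = 26.14286
1960 = 2660/(1 + 26.14286·e^(−r·16)) → e^(−16r) = (1.35714 − 1)/26.14286 = 0.013661
r = −ln(0.013661)/16 = 4.2932/16

r ≈ 0.268 per year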